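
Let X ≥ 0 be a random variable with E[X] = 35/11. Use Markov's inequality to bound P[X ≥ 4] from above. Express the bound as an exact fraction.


μ = E[X] = 35/11, a = 4.
Markov: P[X ≥ 4] ≤ μ/a = (35/11)/4 = 35/44.
Numerically: ≈ 0.795.
(Since a = 4 > μ = 3.182, the bound 35/44 is < 1 and informative.)

P[X ≥ 4] ≤ 35/44 ≈ 0.795.


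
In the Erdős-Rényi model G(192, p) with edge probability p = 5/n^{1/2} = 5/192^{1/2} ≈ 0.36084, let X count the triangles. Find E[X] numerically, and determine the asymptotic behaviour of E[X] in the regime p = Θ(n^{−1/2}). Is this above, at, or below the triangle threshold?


Number of potential triangles: C(192, 3) = 1161280.
Each occurs with probability p³ ≈ (0.36084)³ ≈ 4.6984885e-02.
By linearity: E[X] = C(192, 3)·p³ ≈ 1161280 · 4.6984885e-02 ≈ 54562.60747.
Since α = 1/2 < 1, p = c/n^{1/2} ≫ 1/n is above the triangle threshold p ~ 1/n. Asymptotically E[X] ~ (c³/6)·n^{3(1−α)} = (5³/6)·n^{1.5} → ∞; triangles are abundant w.h.p.

E[X] ≈ 54562.60747; in regime p = Θ(1/n^{1/2}) E[X] diverges (above the triangle threshold p ~ 1/n).


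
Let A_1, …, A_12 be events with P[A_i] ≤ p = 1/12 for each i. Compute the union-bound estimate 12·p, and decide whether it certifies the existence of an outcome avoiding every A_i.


Union bound: P[∪_{i=1}^{12} A_i] ≤ Σ_i P[A_i] ≤ 12·p = 12·(1/12) = 1.
Numerically: 1 ≈ 1.0000.
Is 1 < 1? NO.
Since the bound 1 is ≥ 1, the union bound is uninformative here; it does NOT by itself certify existence.

12·p = 1 ≈ 1.0000; existence NOT certified by the union bound.


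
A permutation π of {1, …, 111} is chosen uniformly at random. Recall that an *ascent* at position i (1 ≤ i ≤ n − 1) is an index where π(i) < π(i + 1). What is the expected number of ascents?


Write X = Σ X_I over i = 1, …, 110, with X_I the indicator of one ascent.
There are 110 indicators.
For each fixed i, the pair (π(i), π(i+1)) is a uniformly random ordered pair of distinct values from {1, …, 111}; by symmetry P[π(i) < π(i+1)] = 1/2.
By linearity: E[X] = 110 · (1/2) = (111 − 1) · (1/2) = 55 ≈ 55.0000.

E[X] = 55 = 55.0000.


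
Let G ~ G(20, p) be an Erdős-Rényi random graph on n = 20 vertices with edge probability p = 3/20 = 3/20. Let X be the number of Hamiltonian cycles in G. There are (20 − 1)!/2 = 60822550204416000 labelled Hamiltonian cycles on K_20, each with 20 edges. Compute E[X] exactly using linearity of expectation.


K_20 has (20 − 1)!/2 = 60822550204416000 labelled Hamiltonian cycles.
For each such Hamiltonian cycle H, let X_H = 1 if all 20 edges of H are present in G. Then P[X_H = 1] = p^{20} = (3/20)^{20} = 3486784401/104857600000000000000000000.
By linearity: E[X] = Σ_H E[X_H] = 60822550204416000 · p^{20} = 60822550204416000 · 3486784401/104857600000000000000000000 = 51776152168407487821/25600000000000000000.
Numerically: E[X] ≈ 2.02251.

E[X] = 60822550204416000 · (3/20)^{20} = 51776152168407487821/25600000000000000000 ≈ 2.02251.


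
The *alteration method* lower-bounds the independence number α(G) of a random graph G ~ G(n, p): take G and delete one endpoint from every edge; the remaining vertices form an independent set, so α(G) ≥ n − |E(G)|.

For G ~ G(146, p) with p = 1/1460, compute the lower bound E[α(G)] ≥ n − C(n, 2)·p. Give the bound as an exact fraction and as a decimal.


E[|E(G)|] = C(146, 2)·p = 10585 · (1/1460) = 29/4.
E[α(G)] ≥ n − E[|E(G)|] = 146 − 29/4 = 555/4.
Numerically: ≈ 138.7500.
(This is only a lower bound; the true E[α(G)] may be larger.)

E[α(G)] ≥ 555/4 ≈ 138.7500.


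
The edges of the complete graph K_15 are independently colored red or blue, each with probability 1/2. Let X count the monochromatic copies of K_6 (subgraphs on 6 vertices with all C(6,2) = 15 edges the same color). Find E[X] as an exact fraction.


Let X = Σ_S X_S over the C(15, 6) = 5005 subsets S of size 6, where X_S = 1 if the K_6 on S is monochromatic.
For a fixed S, the K_6 on S has C(6, 2) = 15 edges. P[all 15 edges red] = (1/2)^15, and likewise for blue, so P[monochromatic] = 2·(1/2)^15 = 2^{1 − 15} = 1/16384.
By linearity of expectation: E[X] = C(15, 6) · 2^{1 − 15} = 5005 · 1/16384 = 5005/16384.
Numerically: E[X] ≈ 0.30548.

E[X] = C(15,6)·2^(1−C(6,2)) = 5005/16384 ≈ 0.30548.


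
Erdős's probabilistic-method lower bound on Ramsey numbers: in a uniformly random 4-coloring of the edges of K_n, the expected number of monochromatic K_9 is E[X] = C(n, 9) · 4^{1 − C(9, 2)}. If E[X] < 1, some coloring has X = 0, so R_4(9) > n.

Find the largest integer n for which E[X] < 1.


We need C(n, 9) · 4^{1 − 36} < 1, i.e. C(n, 9) < 4^{36 − 1} = 1180591620717411303424.
Check values of n near the boundary:
  n = 911: C(911, 9) = 1144686900492291197405; 1144686900492291197405 < 1180591620717411303424? YES
  n = 912: C(912, 9) = 1156095740032081475120; 1156095740032081475120 < 1180591620717411303424? YES
  n = 913: C(913, 9) = 1167605542753639808390; 1167605542753639808390 < 1180591620717411303424? YES
  n = 914: C(914, 9) = 1179217089587653905932; 1179217089587653905932 < 1180591620717411303424? YES
  n = 915: C(915, 9) = 1190931166636537885130; 1190931166636537885130 < 1180591620717411303424? NO
The largest n with C(n, 9) < 1180591620717411303424 is n = 914 (where E[X] = 294804272396913476483/295147905179352825856 ≈ 0.9988). Hence R_4(9) > 914, i.e. R_4(9) ≥ 915.

Largest n = 914; hence R_4(9) > 914.


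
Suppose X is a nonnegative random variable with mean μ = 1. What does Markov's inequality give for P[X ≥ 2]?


μ = E[X] = 1, a = 2.
Markov: P[X ≥ 2] ≤ μ/a = (1)/2 = 1/2.
Numerically: ≈ 0.5000.
(Since a = 2 > μ = 1.0000, the bound 1/2 is < 1 and informative.)

P[X ≥ 2] ≤ 1/2 ≈ 0.5000.


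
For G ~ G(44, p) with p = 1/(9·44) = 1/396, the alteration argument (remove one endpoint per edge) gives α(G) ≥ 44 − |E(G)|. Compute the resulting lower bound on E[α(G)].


E[|E(G)|] = C(44, 2)·p = 946 · (1/396) = 43/18.
E[α(G)] ≥ n − E[|E(G)|] = 44 − 43/18 = 749/18.
Numerically: ≈ 41.6111.
(This is only a lower bound; the true E[α(G)] may be larger.)

E[α(G)] ≥ 749/18 ≈ 41.6111.


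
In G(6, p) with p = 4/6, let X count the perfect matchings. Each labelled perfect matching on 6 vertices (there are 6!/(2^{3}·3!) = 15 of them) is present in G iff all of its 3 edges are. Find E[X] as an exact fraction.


K_6 has 6!/(2^{3}·3!) = 15 labelled perfect matchings.
For each such perfect matching H, let X_H = 1 if all 3 edges of H are present in G. Then P[X_H = 1] = p^{3} = (2/3)^{3} = 8/27.
By linearity of expectation: E[X] = Σ_H E[X_H] = 15 · p^{3} = 15 · 8/27 = 40/9.
Numerically: E[X] ≈ 4.4444.

E[X] = 15 · (2/3)^{3} = 40/9 ≈ 4.4444.


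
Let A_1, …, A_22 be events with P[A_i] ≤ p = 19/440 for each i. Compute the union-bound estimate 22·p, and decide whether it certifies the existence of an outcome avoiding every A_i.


Union bound: P[∪_{i=1}^{22} A_i] ≤ Σ_i P[A_i] ≤ 22·p = 22·(19/440) = 19/20.
Numerically: 19/20 ≈ 0.950000.
Is 19/20 < 1? YES.
Since P[∪ A_i] ≤ 19/20 < 1, the complement has P[∩ A_i^c] ≥ 1 − 19/20 = 1/20 > 0, so some outcome avoids every A_i.

22·p = 19/20 ≈ 0.950000; existence CERTIFIED by the union bound.


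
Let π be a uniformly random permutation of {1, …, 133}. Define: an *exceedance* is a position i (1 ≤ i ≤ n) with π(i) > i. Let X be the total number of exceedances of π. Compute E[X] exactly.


Write X = Σ_{i=1}^{133} X_i, where X_i = 1_{π(i) > i}.
For each fixed i, π(i) is uniform over {1, …, 133} (marginal of a uniform permutation), so P[π(i) > i] = (n − i)/n. Summing: Σ_{i=1}^{133} (n − i)/n = (0 + 1 + … + 132)/133 = 133(133 − 1)/(2·133) = (133 − 1)/2.
Hence E[X] = Σ_{i=1}^{133} (133 − i)/133 = 66 ≈ 66.000.

E[X] = 66 = 66.000.


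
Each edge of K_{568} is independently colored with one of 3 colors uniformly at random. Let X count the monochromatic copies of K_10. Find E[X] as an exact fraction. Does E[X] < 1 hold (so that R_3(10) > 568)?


E[X] = C(568, 10) · 3^{1 − 45} = 889446337783744949208 · 3^{−44} = 889446337783744949208/984770902183611232881.
As a reduced fraction: E[X] = 98827370864860549912/109418989131512359209 ≈ 0.90320.
Is E[X] < 1? YES.
Since E[X] < 1, there exists a 3-coloring of K_{568} with no monochromatic K_10; hence R_3(10) > 568.

E[X] = 98827370864860549912/109418989131512359209 ≈ 0.90320; E[X] < 1, so R_3(10) > 568.


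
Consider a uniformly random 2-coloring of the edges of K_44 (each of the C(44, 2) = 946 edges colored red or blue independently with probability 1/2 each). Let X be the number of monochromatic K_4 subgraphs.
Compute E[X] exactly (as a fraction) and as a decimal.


Let X = Σ_S X_S over the C(44, 4) = 135751 subsets S of size 4, where X_S = 1 if the K_4 on S is monochromatic.
For a fixed S, the K_4 on S has C(4, 2) = 6 edges. P[all 6 edges red] = (1/2)^6, and likewise for blue, so P[monochromatic] = 2·(1/2)^6 = 2^{1 − 6} = 1/32.
By linearity: E[X] = C(44, 4) · 2^{1 − 6} = 135751 · 1/32 = 135751/32.
Numerically: E[X] ≈ 4242.218750.

E[X] = C(44,4)·2^(1−C(4,2)) = 135751/32 ≈ 4242.218750.


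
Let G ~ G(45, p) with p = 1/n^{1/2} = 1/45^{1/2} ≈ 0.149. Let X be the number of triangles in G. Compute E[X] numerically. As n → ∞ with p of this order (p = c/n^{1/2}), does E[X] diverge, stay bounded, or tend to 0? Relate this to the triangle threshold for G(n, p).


Number of potential triangles: C(45, 3) = 14190.
Each occurs with probability p³ ≈ (0.149)³ ≈ 3.31269e-03.
By linearity: E[X] = C(45, 3)·p³ ≈ 14190 · 3.31269e-03 ≈ 47.007.
Since α = 1/2 < 1, p = c/n^{1/2} ≫ 1/n is above the triangle threshold p ~ 1/n. Asymptotically E[X] ~ (c³/6)·n^{3(1−α)} = (1³/6)·n^{1.5} → ∞; triangles are abundant w.h.p.

E[X] ≈ 47.007; in regime p = Θ(1/n^{1/2}) E[X] diverges (above the triangle threshold p ~ 1/n).


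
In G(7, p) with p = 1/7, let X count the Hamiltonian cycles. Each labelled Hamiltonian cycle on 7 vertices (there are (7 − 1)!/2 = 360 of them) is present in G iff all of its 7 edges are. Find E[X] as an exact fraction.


K_7 has (7 − 1)!/2 = 360 labelled Hamiltonian cycles.
For each such Hamiltonian cycle H, let X_H = 1 if all 7 edges of H are present in G. Then P[X_H = 1] = p^{7} = (1/7)^{7} = 1/823543.
Summing the indicators: E[X] = Σ_H E[X_H] = 360 · p^{7} = 360 · 1/823543 = 360/823543.
Numerically: E[X] ≈ 0.000437136.

E[X] = 360 · (1/7)^{7} = 360/823543 ≈ 0.000437136.


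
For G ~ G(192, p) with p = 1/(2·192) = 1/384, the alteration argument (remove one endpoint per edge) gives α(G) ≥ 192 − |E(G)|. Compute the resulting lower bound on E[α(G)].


E[|E(G)|] = C(192, 2)·p = 18336 · (1/384) = 191/4.
E[α(G)] ≥ n − E[|E(G)|] = 192 − 191/4 = 577/4.
Numerically: ≈ 144.250000.
(This is only a lower bound; the true E[α(G)] may be larger.)

E[α(G)] ≥ 577/4 ≈ 144.250000.


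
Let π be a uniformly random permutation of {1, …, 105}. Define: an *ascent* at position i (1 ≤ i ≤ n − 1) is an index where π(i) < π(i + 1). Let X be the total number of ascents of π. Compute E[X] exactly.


Write X = Σ X_I over i = 1, …, 104, with X_I the indicator of one ascent.
There are 104 indicators.
For each fixed i, the pair (π(i), π(i+1)) is a uniformly random ordered pair of distinct values from {1, …, 105}; by symmetry P[π(i) < π(i+1)] = 1/2.
By linearity: E[X] = 104 · (1/2) = (105 − 1) · (1/2) = 52 ≈ 52.0000.

E[X] = 52 = 52.0000.


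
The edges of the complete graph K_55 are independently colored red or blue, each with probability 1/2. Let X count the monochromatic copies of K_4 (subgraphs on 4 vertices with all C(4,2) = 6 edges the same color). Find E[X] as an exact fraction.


Let X = Σ_S X_S over the C(55, 4) = 341055 subsets S of size 4, where X_S = 1 if the K_4 on S is monochromatic.
For a fixed S, the K_4 on S has C(4, 2) = 6 edges. P[all 6 edges red] = (1/2)^6, and likewise for blue, so P[monochromatic] = 2·(1/2)^6 = 2^{1 − 6} = 1/32.
Summing: E[X] = C(55, 4) · 2^{1 − 6} = 341055 · 1/32 = 341055/32.
Numerically: E[X] ≈ 10657.9688.

E[X] = C(55,4)·2^(1−C(4,2)) = 341055/32 ≈ 10657.9688.


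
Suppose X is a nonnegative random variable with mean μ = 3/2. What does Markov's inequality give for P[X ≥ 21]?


μ = E[X] = 3/2, a = 21.
Markov: P[X ≥ 21] ≤ μ/a = (3/2)/21 = 1/14.
Numerically: ≈ 0.0714.
(Since a = 21 > μ = 1.5000, the bound 1/14 is < 1 and informative.)

P[X ≥ 21] ≤ 1/14 ≈ 0.0714.


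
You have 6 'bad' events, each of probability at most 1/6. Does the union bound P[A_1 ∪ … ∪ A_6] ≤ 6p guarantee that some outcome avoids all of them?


Union bound: P[∪_{i=1}^{6} A_i] ≤ Σ_i P[A_i] ≤ 6·p = 6·(1/6) = 1.
Numerically: 1 ≈ 1.0000000.
Is 1 < 1? NO.
Since the bound 1 is ≥ 1, the union bound is uninformative here; it does NOT by itself certify existence.

6·p = 1 ≈ 1.0000000; existence NOT certified by the union bound.


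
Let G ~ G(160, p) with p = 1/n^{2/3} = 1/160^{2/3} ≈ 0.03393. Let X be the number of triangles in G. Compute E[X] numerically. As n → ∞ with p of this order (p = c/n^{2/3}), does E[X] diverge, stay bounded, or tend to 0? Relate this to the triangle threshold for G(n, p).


Number of potential triangles: C(160, 3) = 669920.
Each occurs with probability p³ ≈ (0.03393)³ ≈ 3.9062500e-05.
By linearity: E[X] = C(160, 3)·p³ ≈ 669920 · 3.9062500e-05 ≈ 26.16875.
Since α = 2/3 < 1, p = c/n^{2/3} ≫ 1/n is above the triangle threshold p ~ 1/n. Asymptotically E[X] ~ (c³/6)·n^{3(1−α)} = (1³/6)·n^{1} → ∞; triangles are abundant w.h.p.

E[X] ≈ 26.16875; in regime p = Θ(1/n^{2/3}) E[X] diverges (above the triangle threshold p ~ 1/n).


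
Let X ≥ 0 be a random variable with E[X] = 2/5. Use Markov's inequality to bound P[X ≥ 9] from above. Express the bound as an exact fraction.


μ = E[X] = 2/5, a = 9.
Markov: P[X ≥ 9] ≤ μ/a = (2/5)/9 = 2/45.
Numerically: ≈ 0.044444.
(Since a = 9 > μ = 0.400000, the bound 2/45 is < 1 and informative.)

P[X ≥ 9] ≤ 2/45 ≈ 0.044444.


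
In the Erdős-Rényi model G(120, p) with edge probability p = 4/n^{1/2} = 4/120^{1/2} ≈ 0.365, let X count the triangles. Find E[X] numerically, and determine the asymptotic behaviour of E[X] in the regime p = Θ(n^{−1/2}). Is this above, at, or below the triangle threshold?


Number of potential triangles: C(120, 3) = 280840.
Each occurs with probability p³ ≈ (0.365)³ ≈ 4.86864e-02.
By linearity: E[X] = C(120, 3)·p³ ≈ 280840 · 4.86864e-02 ≈ 13673.102.
Since α = 1/2 < 1, p = c/n^{1/2} ≫ 1/n is above the triangle threshold p ~ 1/n. Asymptotically E[X] ~ (c³/6)·n^{3(1−α)} = (4³/6)·n^{1.5} → ∞; triangles are abundant w.h.p.

E[X] ≈ 13673.102; in regime p = Θ(1/n^{1/2}) E[X] diverges (above the triangle threshold p ~ 1/n).


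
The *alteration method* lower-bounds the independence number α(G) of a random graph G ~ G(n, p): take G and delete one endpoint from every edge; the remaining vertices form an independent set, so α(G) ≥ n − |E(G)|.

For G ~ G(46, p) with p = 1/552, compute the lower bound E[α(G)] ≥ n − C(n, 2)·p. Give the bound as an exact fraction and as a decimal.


E[|E(G)|] = C(46, 2)·p = 1035 · (1/552) = 15/8.
E[α(G)] ≥ n − E[|E(G)|] = 46 − 15/8 = 353/8.
Numerically: ≈ 44.125000.
(This is only a lower bound; the true E[α(G)] may be larger.)

E[α(G)] ≥ 353/8 ≈ 44.125000.


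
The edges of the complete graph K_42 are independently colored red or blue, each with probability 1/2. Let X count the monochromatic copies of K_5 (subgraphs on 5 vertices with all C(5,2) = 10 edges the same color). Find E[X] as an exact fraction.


Let X = Σ_S X_S over the C(42, 5) = 850668 subsets S of size 5, where X_S = 1 if the K_5 on S is monochromatic.
For a fixed S, the K_5 on S has C(5, 2) = 10 edges. P[all 10 edges red] = (1/2)^10, and likewise for blue, so P[monochromatic] = 2·(1/2)^10 = 2^{1 − 10} = 1/512.
By linearity of expectation: E[X] = C(42, 5) · 2^{1 − 10} = 850668 · 1/512 = 212667/128.
Numerically: E[X] ≈ 1661.461.

E[X] = C(42,5)·2^(1−C(5,2)) = 212667/128 ≈ 1661.461.


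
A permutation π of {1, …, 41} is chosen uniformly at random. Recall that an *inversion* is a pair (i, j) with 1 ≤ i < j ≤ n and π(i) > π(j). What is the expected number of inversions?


Write X = Σ X_I over the C(41, 2) = 820 pairs i < j, with X_I the indicator of one inversion.
There are 820 indicators.
For each fixed pair i < j, the values π(i) and π(j) are two distinct elements of {1, …, 41} in uniformly random order; by symmetry P[π(i) > π(j)] = 1/2.
By linearity: E[X] = 820 · (1/2) = C(41, 2) · (1/2) = 820/2 = 410 ≈ 410.0000.

E[X] = 410 = 410.0000.


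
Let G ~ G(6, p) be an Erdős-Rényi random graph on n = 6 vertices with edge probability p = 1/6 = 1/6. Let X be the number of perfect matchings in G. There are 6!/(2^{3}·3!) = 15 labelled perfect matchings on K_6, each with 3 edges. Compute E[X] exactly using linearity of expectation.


K_6 has 6!/(2^{3}·3!) = 15 labelled perfect matchings.
For each such perfect matching H, let X_H = 1 if all 3 edges of H are present in G. Then P[X_H = 1] = p^{3} = (1/6)^{3} = 1/216.
Summing the indicators: E[X] = Σ_H E[X_H] = 15 · p^{3} = 15 · 1/216 = 5/72.
Numerically: E[X] ≈ 0.0694.

E[X] = 15 · (1/6)^{3} = 5/72 ≈ 0.0694.


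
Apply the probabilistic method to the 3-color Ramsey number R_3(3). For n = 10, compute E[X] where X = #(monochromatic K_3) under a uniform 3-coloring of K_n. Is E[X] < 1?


E[X] = C(10, 3) · 3^{1 − 3} = 120 · 3^{−2} = 120/9.
As a reduced fraction: E[X] = 40/3 ≈ 13.3333333.
Is E[X] < 1? NO.
Since E[X] ≥ 1, the first-moment bound is inconclusive at n = 10; it does NOT by itself certify R_3(3) > 10.

E[X] = 40/3 ≈ 13.3333333; E[X] ≥ 1; first-moment method inconclusive here.


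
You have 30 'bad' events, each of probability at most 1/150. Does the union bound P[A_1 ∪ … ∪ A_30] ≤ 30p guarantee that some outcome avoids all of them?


Union bound: P[∪_{i=1}^{30} A_i] ≤ Σ_i P[A_i] ≤ 30·p = 30·(1/150) = 1/5.
Numerically: 1/5 ≈ 0.200.
Is 1/5 < 1? YES.
Since P[∪ A_i] ≤ 1/5 < 1, the complement has P[∩ A_i^c] ≥ 1 − 1/5 = 4/5 > 0, so some outcome avoids every A_i.

30·p = 1/5 ≈ 0.200; existence CERTIFIED by the union bound.


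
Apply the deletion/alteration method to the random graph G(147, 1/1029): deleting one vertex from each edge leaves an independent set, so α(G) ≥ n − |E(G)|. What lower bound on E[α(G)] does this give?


E[|E(G)|] = C(147, 2)·p = 10731 · (1/1029) = 73/7.
E[α(G)] ≥ n − E[|E(G)|] = 147 − 73/7 = 956/7.
Numerically: ≈ 136.571429.
(This is only a lower bound; the true E[α(G)] may be larger.)

E[α(G)] ≥ 956/7 ≈ 136.571429.


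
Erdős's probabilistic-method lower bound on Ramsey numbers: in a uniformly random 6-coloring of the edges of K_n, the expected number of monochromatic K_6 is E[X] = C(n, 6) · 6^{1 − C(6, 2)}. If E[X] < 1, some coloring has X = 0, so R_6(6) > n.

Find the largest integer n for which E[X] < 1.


We need C(n, 6) · 6^{1 − 15} < 1, i.e. C(n, 6) < 6^{15 − 1} = 78364164096.
Check values of n near the boundary:
  n = 193: C(193, 6) = 66364016544; 66364016544 < 78364164096? YES
  n = 194: C(194, 6) = 68482017072; 68482017072 < 78364164096? YES
  n = 195: C(195, 6) = 70656049360; 70656049360 < 78364164096? YES
  n = 196: C(196, 6) = 72887293024; 72887293024 < 78364164096? YES
  n = 197: C(197, 6) = 75176946208; 75176946208 < 78364164096? YES
  n = 198: C(198, 6) = 77526225777; 77526225777 < 78364164096? YES
  n = 199: C(199, 6) = 79936367511; 79936367511 < 78364164096? NO
The largest n with C(n, 6) < 78364164096 is n = 198 (where E[X] = 25842075259/26121388032 ≈ 0.98931). Hence R_6(6) > 198, i.e. R_6(6) ≥ 199.

Largest n = 198; hence R_6(6) > 198.


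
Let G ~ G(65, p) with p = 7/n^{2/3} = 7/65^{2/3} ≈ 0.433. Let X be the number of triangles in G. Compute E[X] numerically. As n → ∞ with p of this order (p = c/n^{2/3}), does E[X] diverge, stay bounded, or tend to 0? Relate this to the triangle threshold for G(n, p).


Number of potential triangles: C(65, 3) = 43680.
Each occurs with probability p³ ≈ (0.433)³ ≈ 8.1183432e-02.
By linearity: E[X] = C(65, 3)·p³ ≈ 43680 · 8.1183432e-02 ≈ 3546.09231.
Since α = 2/3 < 1, p = c/n^{2/3} ≫ 1/n is above the triangle threshold p ~ 1/n. Asymptotically E[X] ~ (c³/6)·n^{3(1−α)} = (7³/6)·n^{1} → ∞; triangles are abundant w.h.p.

E[X] ≈ 3546.09231; in regime p = Θ(1/n^{2/3}) E[X] diverges (above the triangle threshold p ~ 1/n).


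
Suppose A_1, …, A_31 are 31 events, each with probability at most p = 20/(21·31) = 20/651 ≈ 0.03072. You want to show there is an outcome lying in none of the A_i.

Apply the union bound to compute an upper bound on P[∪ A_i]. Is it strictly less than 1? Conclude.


Union bound: P[∪_{i=1}^{31} A_i] ≤ Σ_i P[A_i] ≤ 31·p = 31·(20/651) = 20/21.
Numerically: 20/21 ≈ 0.95238.
Is 20/21 < 1? YES.
Since P[∪ A_i] ≤ 20/21 < 1, the complement has P[∩ A_i^c] ≥ 1 − 20/21 = 1/21 > 0, so some outcome avoids every A_i.

31·p = 20/21 ≈ 0.95238; existence CERTIFIED by the union bound.


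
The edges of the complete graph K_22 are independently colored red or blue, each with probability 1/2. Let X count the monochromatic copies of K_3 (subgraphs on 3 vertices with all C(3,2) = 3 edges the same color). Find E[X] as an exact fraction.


Let X = Σ_S X_S over the C(22, 3) = 1540 subsets S of size 3, where X_S = 1 if the K_3 on S is monochromatic.
For a fixed S, the K_3 on S has C(3, 2) = 3 edges. P[all 3 edges red] = (1/2)^3, and likewise for blue, so P[monochromatic] = 2·(1/2)^3 = 2^{1 − 3} = 1/4.
Summing: E[X] = C(22, 3) · 2^{1 − 3} = 1540 · 1/4 = 385.
Numerically: E[X] ≈ 385.00000.

E[X] = C(22,3)·2^(1−C(3,2)) = 385 ≈ 385.00000.


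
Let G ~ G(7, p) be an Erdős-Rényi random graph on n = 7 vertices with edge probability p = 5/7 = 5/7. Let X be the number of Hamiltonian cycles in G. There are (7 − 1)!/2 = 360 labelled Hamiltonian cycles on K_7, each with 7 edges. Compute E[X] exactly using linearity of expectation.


K_7 has (7 − 1)!/2 = 360 labelled Hamiltonian cycles.
For each such Hamiltonian cycle H, let X_H = 1 if all 7 edges of H are present in G. Then P[X_H = 1] = p^{7} = (5/7)^{7} = 78125/823543.
By linearity: E[X] = Σ_H E[X_H] = 360 · p^{7} = 360 · 78125/823543 = 28125000/823543.
Numerically: E[X] ≈ 34.2.

E[X] = 360 · (5/7)^{7} = 28125000/823543 ≈ 34.2.


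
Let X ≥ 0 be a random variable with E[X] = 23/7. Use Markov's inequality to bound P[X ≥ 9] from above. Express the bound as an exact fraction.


μ = E[X] = 23/7, a = 9.
Markov: P[X ≥ 9] ≤ μ/a = (23/7)/9 = 23/63.
Numerically: ≈ 0.365079.
(Since a = 9 > μ = 3.285714, the bound 23/63 is < 1 and informative.)

P[X ≥ 9] ≤ 23/63 ≈ 0.365079.


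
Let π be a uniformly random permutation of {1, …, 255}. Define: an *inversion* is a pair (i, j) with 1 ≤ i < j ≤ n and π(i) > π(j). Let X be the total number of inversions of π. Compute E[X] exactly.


Write X = Σ X_I over the C(255, 2) = 32385 pairs i < j, with X_I the indicator of one inversion.
There are 32385 indicators.
For each fixed pair i < j, the values π(i) and π(j) are two distinct elements of {1, …, 255} in uniformly random order; by symmetry P[π(i) > π(j)] = 1/2.
By linearity: E[X] = 32385 · (1/2) = C(255, 2) · (1/2) = 32385/2 = 32385/2 ≈ 16192.500000.

E[X] = 32385/2 = 16192.500000.


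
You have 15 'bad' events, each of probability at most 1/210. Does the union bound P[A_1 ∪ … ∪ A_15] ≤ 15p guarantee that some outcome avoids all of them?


Union bound: P[∪_{i=1}^{15} A_i] ≤ Σ_i P[A_i] ≤ 15·p = 15·(1/210) = 1/14.
Numerically: 1/14 ≈ 0.0714.
Is 1/14 < 1? YES.
Since P[∪ A_i] ≤ 1/14 < 1, the complement has P[∩ A_i^c] ≥ 1 − 1/14 = 13/14 > 0, so some outcome avoids every A_i.

15·p = 1/14 ≈ 0.0714; existence CERTIFIED by the union bound.


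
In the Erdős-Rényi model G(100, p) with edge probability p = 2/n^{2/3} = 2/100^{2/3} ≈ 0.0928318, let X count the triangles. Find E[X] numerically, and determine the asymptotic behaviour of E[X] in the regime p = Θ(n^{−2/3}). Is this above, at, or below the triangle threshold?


Number of potential triangles: C(100, 3) = 161700.
Each occurs with probability p³ ≈ (0.0928318)³ ≈ 8.00000000e-04.
By linearity: E[X] = C(100, 3)·p³ ≈ 161700 · 8.00000000e-04 ≈ 129.360000.
Since α = 2/3 < 1, p = c/n^{2/3} ≫ 1/n is above the triangle threshold p ~ 1/n. Asymptotically E[X] ~ (c³/6)·n^{3(1−α)} = (2³/6)·n^{1} → ∞; triangles are abundant w.h.p.

E[X] ≈ 129.360000; in regime p = Θ(1/n^{2/3}) E[X] diverges (above the triangle threshold p ~ 1/n).


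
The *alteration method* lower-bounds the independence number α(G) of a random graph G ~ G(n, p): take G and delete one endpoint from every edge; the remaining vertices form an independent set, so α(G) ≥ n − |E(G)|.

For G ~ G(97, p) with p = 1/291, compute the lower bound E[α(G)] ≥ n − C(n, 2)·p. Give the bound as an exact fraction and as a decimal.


E[|E(G)|] = C(97, 2)·p = 4656 · (1/291) = 16.
E[α(G)] ≥ n − E[|E(G)|] = 97 − 16 = 81.
Numerically: ≈ 81.00000.
(This is only a lower bound; the true E[α(G)] may be larger.)

E[α(G)] ≥ 81 ≈ 81.00000.


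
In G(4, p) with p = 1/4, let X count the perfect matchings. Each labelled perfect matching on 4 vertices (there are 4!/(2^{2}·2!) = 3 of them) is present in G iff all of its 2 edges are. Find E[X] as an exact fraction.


K_4 has 4!/(2^{2}·2!) = 3 labelled perfect matchings.
For each such perfect matching H, let X_H = 1 if all 2 edges of H are present in G. Then P[X_H = 1] = p^{2} = (1/4)^{2} = 1/16.
Summing the indicators: E[X] = Σ_H E[X_H] = 3 · p^{2} = 3 · 1/16 = 3/16.
Numerically: E[X] ≈ 0.1875.

E[X] = 3 · (1/4)^{2} = 3/16 ≈ 0.1875.


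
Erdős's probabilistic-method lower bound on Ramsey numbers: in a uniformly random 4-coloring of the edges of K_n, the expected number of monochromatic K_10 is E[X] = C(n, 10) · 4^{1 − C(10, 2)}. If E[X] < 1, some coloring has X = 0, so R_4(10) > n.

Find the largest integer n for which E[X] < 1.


We need C(n, 10) · 4^{1 − 45} < 1, i.e. C(n, 10) < 4^{45 − 1} = 309485009821345068724781056.
Check values of n near the boundary:
  n = 2018: C(2018, 10) = 301820606687612220663963508; 301820606687612220663963508 < 309485009821345068724781056? YES
  n = 2019: C(2019, 10) = 303322949179835278009229628; 303322949179835278009229628 < 309485009821345068724781056? YES
  n = 2020: C(2020, 10) = 304832018578739931133653656; 304832018578739931133653656 < 309485009821345068724781056? YES
  n = 2021: C(2021, 10) = 306347841644770462864800616; 306347841644770462864800616 < 309485009821345068724781056? YES
  n = 2022: C(2022, 10) = 307870445231474093395937796; 307870445231474093395937796 < 309485009821345068724781056? YES
  n = 2023: C(2023, 10) = 309399856285778485315440716; 309399856285778485315440716 < 309485009821345068724781056? YES
  n = 2024: C(2024, 10) = 310936101848269937576192656; 310936101848269937576192656 < 309485009821345068724781056? NO
  n = 2025: C(2025, 10) = 312479209053472269772600560; 312479209053472269772600560 < 309485009821345068724781056? NO
  n = 2026: C(2026, 10) = 314029205130126398094885285; 314029205130126398094885285 < 309485009821345068724781056? NO
The largest n with C(n, 10) < 309485009821345068724781056 is n = 2023 (where E[X] = 77349964071444621328860179/77371252455336267181195264 ≈ 0.9997). Hence R_4(10) > 2023, i.e. R_4(10) ≥ 2024.

Largest n = 2023; hence R_4(10) > 2023.


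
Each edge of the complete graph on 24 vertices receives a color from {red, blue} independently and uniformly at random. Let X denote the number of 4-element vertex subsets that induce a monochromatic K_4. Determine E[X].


Let X = Σ_S X_S over the C(24, 4) = 10626 subsets S of size 4, where X_S = 1 if the K_4 on S is monochromatic.
For a fixed S, the K_4 on S has C(4, 2) = 6 edges. P[all 6 edges red] = (1/2)^6, and likewise for blue, so P[monochromatic] = 2·(1/2)^6 = 2^{1 − 6} = 1/32.
By linearity of expectation: E[X] = C(24, 4) · 2^{1 − 6} = 10626 · 1/32 = 5313/16.
Numerically: E[X] ≈ 332.062.

E[X] = C(24,4)·2^(1−C(4,2)) = 5313/16 ≈ 332.062.


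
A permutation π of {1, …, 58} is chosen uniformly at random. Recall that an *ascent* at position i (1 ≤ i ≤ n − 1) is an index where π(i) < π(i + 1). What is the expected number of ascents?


Write X = Σ X_I over i = 1, …, 57, with X_I the indicator of one ascent.
There are 57 indicators.
For each fixed i, the pair (π(i), π(i+1)) is a uniformly random ordered pair of distinct values from {1, …, 58}; by symmetry P[π(i) < π(i+1)] = 1/2.
By linearity: E[X] = 57 · (1/2) = (58 − 1) · (1/2) = 57/2 ≈ 28.50000.

E[X] = 57/2 = 28.50000.


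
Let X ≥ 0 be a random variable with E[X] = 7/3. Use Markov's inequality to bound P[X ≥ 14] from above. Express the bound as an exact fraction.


μ = E[X] = 7/3, a = 14.
Markov: P[X ≥ 14] ≤ μ/a = (7/3)/14 = 1/6.
Numerically: ≈ 0.16667.
(Since a = 14 > μ = 2.33333, the bound 1/6 is < 1 and informative.)

P[X ≥ 14] ≤ 1/6 ≈ 0.16667.


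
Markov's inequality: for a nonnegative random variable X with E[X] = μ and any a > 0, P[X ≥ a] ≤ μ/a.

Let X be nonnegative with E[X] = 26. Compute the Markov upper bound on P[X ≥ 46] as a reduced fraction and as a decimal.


μ = E[X] = 26, a = 46.
Markov: P[X ≥ 46] ≤ μ/a = (26)/46 = 13/23.
Numerically: ≈ 0.56522.
(Since a = 46 > μ = 26.00000, the bound 13/23 is < 1 and informative.)

P[X ≥ 46] ≤ 13/23 ≈ 0.56522.


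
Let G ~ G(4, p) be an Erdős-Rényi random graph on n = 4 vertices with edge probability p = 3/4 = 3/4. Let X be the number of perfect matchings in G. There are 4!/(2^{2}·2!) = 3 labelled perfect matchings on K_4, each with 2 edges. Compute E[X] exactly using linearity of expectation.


K_4 has 4!/(2^{2}·2!) = 3 labelled perfect matchings.
For each such perfect matching H, let X_H = 1 if all 2 edges of H are present in G. Then P[X_H = 1] = p^{2} = (3/4)^{2} = 9/16.
By linearity of expectation: E[X] = Σ_H E[X_H] = 3 · p^{2} = 3 · 9/16 = 27/16.
Numerically: E[X] ≈ 1.6875.

E[X] = 3 · (3/4)^{2} = 27/16 ≈ 1.6875.


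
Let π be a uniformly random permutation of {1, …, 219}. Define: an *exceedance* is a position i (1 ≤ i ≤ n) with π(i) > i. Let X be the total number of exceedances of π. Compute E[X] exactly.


Write X = Σ_{i=1}^{219} X_i, where X_i = 1_{π(i) > i}.
For each fixed i, π(i) is uniform over {1, …, 219} (marginal of a uniform permutation), so P[π(i) > i] = (n − i)/n. Summing: Σ_{i=1}^{219} (n − i)/n = (0 + 1 + … + 218)/219 = 219(219 − 1)/(2·219) = (219 − 1)/2.
Hence E[X] = Σ_{i=1}^{219} (219 − i)/219 = 109 ≈ 109.000000.

E[X] = 109 = 109.000000.


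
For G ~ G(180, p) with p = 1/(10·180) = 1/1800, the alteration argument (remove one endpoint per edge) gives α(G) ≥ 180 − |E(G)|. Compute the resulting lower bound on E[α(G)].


E[|E(G)|] = C(180, 2)·p = 16110 · (1/1800) = 179/20.
E[α(G)] ≥ n − E[|E(G)|] = 180 − 179/20 = 3421/20.
Numerically: ≈ 171.05000.
(This is only a lower bound; the true E[α(G)] may be larger.)

E[α(G)] ≥ 3421/20 ≈ 171.05000.


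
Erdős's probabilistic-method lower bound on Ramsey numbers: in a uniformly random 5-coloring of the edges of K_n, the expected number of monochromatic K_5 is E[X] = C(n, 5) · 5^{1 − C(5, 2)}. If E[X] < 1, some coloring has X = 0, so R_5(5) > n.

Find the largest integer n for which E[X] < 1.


We need C(n, 5) · 5^{1 − 10} < 1, i.e. C(n, 5) < 5^{10 − 1} = 1953125.
Check values of n near the boundary:
  n = 47: C(47, 5) = 1533939; 1533939 < 1953125? YES
  n = 48: C(48, 5) = 1712304; 1712304 < 1953125? YES
  n = 49: C(49, 5) = 1906884; 1906884 < 1953125? YES
  n = 50: C(50, 5) = 2118760; 2118760 < 1953125? NO
  n = 51: C(51, 5) = 2349060; 2349060 < 1953125? NO
  n = 52: C(52, 5) = 2598960; 2598960 < 1953125? NO
The largest n with C(n, 5) < 1953125 is n = 49 (where E[X] = 1906884/1953125 ≈ 0.976325). Hence R_5(5) > 49, i.e. R_5(5) ≥ 50.

Largest n = 49; hence R_5(5) > 49.


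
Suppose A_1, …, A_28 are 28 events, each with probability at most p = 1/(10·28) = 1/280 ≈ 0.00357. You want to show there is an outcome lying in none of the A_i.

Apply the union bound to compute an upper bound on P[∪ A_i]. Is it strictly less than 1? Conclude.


Union bound: P[∪_{i=1}^{28} A_i] ≤ Σ_i P[A_i] ≤ 28·p = 28·(1/280) = 1/10.
Numerically: 1/10 ≈ 0.10000.
Is 1/10 < 1? YES.
Since P[∪ A_i] ≤ 1/10 < 1, the complement has P[∩ A_i^c] ≥ 1 − 1/10 = 9/10 > 0, so some outcome avoids every A_i.

28·p = 1/10 ≈ 0.10000; existence CERTIFIED by the union bound.


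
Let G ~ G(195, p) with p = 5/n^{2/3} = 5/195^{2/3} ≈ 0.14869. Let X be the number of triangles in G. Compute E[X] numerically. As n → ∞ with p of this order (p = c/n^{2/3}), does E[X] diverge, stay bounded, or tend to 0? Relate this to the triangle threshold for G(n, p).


Number of potential triangles: C(195, 3) = 1216865.
Each occurs with probability p³ ≈ (0.14869)³ ≈ 3.2873110e-03.
By linearity: E[X] = C(195, 3)·p³ ≈ 1216865 · 3.2873110e-03 ≈ 4000.21368.
Since α = 2/3 < 1, p = c/n^{2/3} ≫ 1/n is above the triangle threshold p ~ 1/n. Asymptotically E[X] ~ (c³/6)·n^{3(1−α)} = (5³/6)·n^{1} → ∞; triangles are abundant w.h.p.

E[X] ≈ 4000.21368; in regime p = Θ(1/n^{2/3}) E[X] diverges (above the triangle threshold p ~ 1/n).


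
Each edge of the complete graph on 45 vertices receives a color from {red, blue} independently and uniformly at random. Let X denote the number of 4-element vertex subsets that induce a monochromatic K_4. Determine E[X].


Let X = Σ_S X_S over the C(45, 4) = 148995 subsets S of size 4, where X_S = 1 if the K_4 on S is monochromatic.
For a fixed S, the K_4 on S has C(4, 2) = 6 edges. P[all 6 edges red] = (1/2)^6, and likewise for blue, so P[monochromatic] = 2·(1/2)^6 = 2^{1 − 6} = 1/32.
By linearity of expectation: E[X] = C(45, 4) · 2^{1 − 6} = 148995 · 1/32 = 148995/32.
Numerically: E[X] ≈ 4656.0938.

E[X] = C(45,4)·2^(1−C(4,2)) = 148995/32 ≈ 4656.0938.


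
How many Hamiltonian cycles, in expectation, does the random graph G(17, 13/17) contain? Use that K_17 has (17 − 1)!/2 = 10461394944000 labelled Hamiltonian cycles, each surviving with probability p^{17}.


K_17 has (17 − 1)!/2 = 10461394944000 labelled Hamiltonian cycles.
For each such Hamiltonian cycle H, let X_H = 1 if all 17 edges of H are present in G. Then P[X_H = 1] = p^{17} = (13/17)^{17} = 8650415919381337933/827240261886336764177.
Summing the indicators: E[X] = Σ_H E[X_H] = 10461394944000 · p^{17} = 10461394944000 · 8650415919381337933/827240261886336764177 = 90495417362513040260241610752000/827240261886336764177.
Numerically: E[X] ≈ 1.09394e+11.

E[X] = 10461394944000 · (13/17)^{17} = 90495417362513040260241610752000/827240261886336764177 ≈ 1.09394e+11.


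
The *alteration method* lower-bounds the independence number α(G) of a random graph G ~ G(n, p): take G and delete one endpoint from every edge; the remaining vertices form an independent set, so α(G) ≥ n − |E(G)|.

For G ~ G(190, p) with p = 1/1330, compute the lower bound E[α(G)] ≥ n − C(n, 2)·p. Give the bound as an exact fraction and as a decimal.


E[|E(G)|] = C(190, 2)·p = 17955 · (1/1330) = 27/2.
E[α(G)] ≥ n − E[|E(G)|] = 190 − 27/2 = 353/2.
Numerically: ≈ 176.500000.
(This is only a lower bound; the true E[α(G)] may be larger.)

E[α(G)] ≥ 353/2 ≈ 176.500000.


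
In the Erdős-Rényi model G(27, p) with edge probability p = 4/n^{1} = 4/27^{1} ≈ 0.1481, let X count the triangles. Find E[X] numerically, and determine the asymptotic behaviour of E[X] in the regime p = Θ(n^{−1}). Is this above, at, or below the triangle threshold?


Number of potential triangles: C(27, 3) = 2925.
Each occurs with probability p³ ≈ (0.1481)³ ≈ 3.251537e-03.
By linearity: E[X] = C(27, 3)·p³ ≈ 2925 · 3.251537e-03 ≈ 9.5107.
Here α = 1, so p = 4/n is exactly at the triangle threshold p ~ 1/n. Asymptotically E[X] → c³/6 = 4³/6 = 32/3 ≈ 10.6667, a bounded constant. In this regime the triangle count is asymptotically Poisson(c³/6).

E[X] ≈ 9.5107; in regime p = Θ(1/n^{1}) E[X] stays bounded (at the triangle threshold p ~ 1/n).


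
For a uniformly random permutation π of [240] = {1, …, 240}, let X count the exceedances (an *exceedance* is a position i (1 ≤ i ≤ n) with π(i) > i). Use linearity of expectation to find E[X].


Write X = Σ_{i=1}^{240} X_i, where X_i = 1_{π(i) > i}.
For each fixed i, π(i) is uniform over {1, …, 240} (marginal of a uniform permutation), so P[π(i) > i] = (n − i)/n. Summing: Σ_{i=1}^{240} (n − i)/n = (0 + 1 + … + 239)/240 = 240(240 − 1)/(2·240) = (240 − 1)/2.
Hence E[X] = Σ_{i=1}^{240} (240 − i)/240 = 239/2 ≈ 119.5000.

E[X] = 239/2 = 119.5000.


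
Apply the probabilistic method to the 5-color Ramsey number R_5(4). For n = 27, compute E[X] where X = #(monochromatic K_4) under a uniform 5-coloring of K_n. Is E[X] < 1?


E[X] = C(27, 4) · 5^{1 − 6} = 17550 · 5^{−5} = 17550/3125.
As a reduced fraction: E[X] = 702/125 ≈ 5.616.
Is E[X] < 1? NO.
Since E[X] ≥ 1, the first-moment bound is inconclusive at n = 27; it does NOT by itself certify R_5(4) > 27.

E[X] = 702/125 ≈ 5.616; E[X] ≥ 1; first-moment method inconclusive here.


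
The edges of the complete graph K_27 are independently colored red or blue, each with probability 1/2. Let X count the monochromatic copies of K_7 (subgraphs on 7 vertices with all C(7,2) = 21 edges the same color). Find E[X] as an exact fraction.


Let X = Σ_S X_S over the C(27, 7) = 888030 subsets S of size 7, where X_S = 1 if the K_7 on S is monochromatic.
For a fixed S, the K_7 on S has C(7, 2) = 21 edges. P[all 21 edges red] = (1/2)^21, and likewise for blue, so P[monochromatic] = 2·(1/2)^21 = 2^{1 − 21} = 1/1048576.
By linearity of expectation: E[X] = C(27, 7) · 2^{1 − 21} = 888030 · 1/1048576 = 444015/524288.
Numerically: E[X] ≈ 0.84689.

E[X] = C(27,7)·2^(1−C(7,2)) = 444015/524288 ≈ 0.84689.


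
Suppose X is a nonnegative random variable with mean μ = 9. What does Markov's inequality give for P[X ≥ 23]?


μ = E[X] = 9, a = 23.
Markov: P[X ≥ 23] ≤ μ/a = (9)/23 = 9/23.
Numerically: ≈ 0.391304.
(Since a = 23 > μ = 9.000000, the bound 9/23 is < 1 and informative.)

P[X ≥ 23] ≤ 9/23 ≈ 0.391304.


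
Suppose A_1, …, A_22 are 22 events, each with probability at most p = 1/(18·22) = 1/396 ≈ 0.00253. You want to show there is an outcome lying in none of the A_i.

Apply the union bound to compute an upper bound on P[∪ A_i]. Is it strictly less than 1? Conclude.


Union bound: P[∪_{i=1}^{22} A_i] ≤ Σ_i P[A_i] ≤ 22·p = 22·(1/396) = 1/18.
Numerically: 1/18 ≈ 0.05556.
Is 1/18 < 1? YES.
Since P[∪ A_i] ≤ 1/18 < 1, the complement has P[∩ A_i^c] ≥ 1 − 1/18 = 17/18 > 0, so some outcome avoids every A_i.

22·p = 1/18 ≈ 0.05556; existence CERTIFIED by the union bound.


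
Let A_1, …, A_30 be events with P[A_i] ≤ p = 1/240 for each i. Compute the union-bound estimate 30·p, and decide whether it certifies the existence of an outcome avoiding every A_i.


Union bound: P[∪_{i=1}^{30} A_i] ≤ Σ_i P[A_i] ≤ 30·p = 30·(1/240) = 1/8.
Numerically: 1/8 ≈ 0.125.
Is 1/8 < 1? YES.
Since P[∪ A_i] ≤ 1/8 < 1, the complement has P[∩ A_i^c] ≥ 1 − 1/8 = 7/8 > 0, so some outcome avoids every A_i.

30·p = 1/8 ≈ 0.125; existence CERTIFIED by the union bound.


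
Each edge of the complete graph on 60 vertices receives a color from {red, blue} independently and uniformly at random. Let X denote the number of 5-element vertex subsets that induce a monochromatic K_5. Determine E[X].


Let X = Σ_S X_S over the C(60, 5) = 5461512 subsets S of size 5, where X_S = 1 if the K_5 on S is monochromatic.
For a fixed S, the K_5 on S has C(5, 2) = 10 edges. P[all 10 edges red] = (1/2)^10, and likewise for blue, so P[monochromatic] = 2·(1/2)^10 = 2^{1 − 10} = 1/512.
By linearity: E[X] = C(60, 5) · 2^{1 − 10} = 5461512 · 1/512 = 682689/64.
Numerically: E[X] ≈ 10667.015625.

E[X] = C(60,5)·2^(1−C(5,2)) = 682689/64 ≈ 10667.015625.
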